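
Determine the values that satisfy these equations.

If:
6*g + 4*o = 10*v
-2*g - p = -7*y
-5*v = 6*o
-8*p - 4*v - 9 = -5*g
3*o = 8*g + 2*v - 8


Then:
g = 320/401
o = -120/401
p = -2585/3208
v = 144/401
y = 2535/22456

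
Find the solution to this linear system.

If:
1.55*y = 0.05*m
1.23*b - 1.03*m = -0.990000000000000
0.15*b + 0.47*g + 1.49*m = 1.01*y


Then:
b = 25.9593495934959*y - 0.804878048780488
g = 0.256875973015049 - 104.412558380903*y
m = 31.0*y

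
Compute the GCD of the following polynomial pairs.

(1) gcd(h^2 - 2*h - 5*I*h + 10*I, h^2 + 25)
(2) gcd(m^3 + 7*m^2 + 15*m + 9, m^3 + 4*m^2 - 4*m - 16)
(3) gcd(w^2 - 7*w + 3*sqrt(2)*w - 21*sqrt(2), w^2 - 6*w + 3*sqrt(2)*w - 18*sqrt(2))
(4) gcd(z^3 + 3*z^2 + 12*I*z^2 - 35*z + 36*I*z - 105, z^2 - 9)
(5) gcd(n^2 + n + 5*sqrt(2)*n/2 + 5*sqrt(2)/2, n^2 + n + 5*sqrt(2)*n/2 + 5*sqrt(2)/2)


(1) = gcd((h - 2)*(h - 5*I), (h - 5*I)*(h + 5*I)) = h - 5*I
(2) = gcd((m + 1)*(m + 3)^2, (m - 2)*(m + 2)*(m + 4)) = 1
(3) = gcd((w - 7)*(w + 3*sqrt(2)), (w - 6)*(w + 3*sqrt(2))) = w + 3*sqrt(2)
(4) = z + 3
(5) = gcd((n + 1)*(n + 5*sqrt(2)/2), (n + 1)*(n + 5*sqrt(2)/2)) = n^2 + n*(1 + 5*sqrt(2)/2) + 5*sqrt(2)/2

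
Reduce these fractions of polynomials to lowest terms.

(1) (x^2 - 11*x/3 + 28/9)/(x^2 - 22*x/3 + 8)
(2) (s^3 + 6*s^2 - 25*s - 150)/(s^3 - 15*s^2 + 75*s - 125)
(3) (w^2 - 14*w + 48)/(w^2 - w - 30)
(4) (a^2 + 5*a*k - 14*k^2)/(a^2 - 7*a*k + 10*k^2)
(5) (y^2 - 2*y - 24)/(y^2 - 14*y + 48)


(1) = (3*x - 7)/(3*x - 18)
(2) = (s^2 + 11*s + 30)/(s^2 - 10*s + 25)
(3) = (w - 8)/(w + 5)
(4) = (a + 7*k)/(a - 5*k)
(5) = (y + 4)/(y - 8)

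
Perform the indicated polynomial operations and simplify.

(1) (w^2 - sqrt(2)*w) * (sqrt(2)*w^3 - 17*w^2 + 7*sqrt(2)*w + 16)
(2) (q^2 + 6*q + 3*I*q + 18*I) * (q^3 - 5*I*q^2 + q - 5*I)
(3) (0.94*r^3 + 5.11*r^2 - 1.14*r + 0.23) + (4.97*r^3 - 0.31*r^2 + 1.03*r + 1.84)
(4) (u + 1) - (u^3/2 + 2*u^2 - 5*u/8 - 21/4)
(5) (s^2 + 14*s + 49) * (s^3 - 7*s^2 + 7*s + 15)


(1) = sqrt(2)*w^5 - 19*w^4 + 24*sqrt(2)*w^3 + 2*w^2 - 16*sqrt(2)*w
(2) = q^5 + 6*q^4 - 2*I*q^4 + 16*q^3 - 12*I*q^3 + 96*q^2 - 2*I*q^2 + 15*q - 12*I*q + 90
(3) = 5.91*r^3 + 4.8*r^2 - 0.11*r + 2.07
(4) = -u^3/2 - 2*u^2 + 13*u/8 + 25/4
(5) = s^5 + 7*s^4 - 42*s^3 - 230*s^2 + 553*s + 735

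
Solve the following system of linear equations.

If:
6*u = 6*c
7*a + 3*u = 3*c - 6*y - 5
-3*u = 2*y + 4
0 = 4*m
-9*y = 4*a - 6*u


Then:
a = -17/67
c = -196/201
m = 0
u = -196/201
y = -36/67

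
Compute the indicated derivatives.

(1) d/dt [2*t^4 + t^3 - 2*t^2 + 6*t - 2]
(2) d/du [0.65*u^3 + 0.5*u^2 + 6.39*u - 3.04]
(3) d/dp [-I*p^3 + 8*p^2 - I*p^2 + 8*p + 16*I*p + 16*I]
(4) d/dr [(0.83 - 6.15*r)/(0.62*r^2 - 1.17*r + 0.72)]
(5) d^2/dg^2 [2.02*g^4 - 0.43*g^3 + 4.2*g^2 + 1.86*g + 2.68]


(1) = 8*t^3 + 3*t^2 - 4*t + 6
(2) = 1.95*u^2 + 1.0*u + 6.39
(3) = -3*I*p^2 + 2*p*(8 - I) + 8 + 16*I
(4) = (3.813*r^2 - 1.0292*r - 3.4569)/(0.3844*r^4 - 1.4508*r^3 + 2.2617*r^2 - 1.6848*r + 0.5184)
(5) = 24.24*g^2 - 2.58*g + 8.4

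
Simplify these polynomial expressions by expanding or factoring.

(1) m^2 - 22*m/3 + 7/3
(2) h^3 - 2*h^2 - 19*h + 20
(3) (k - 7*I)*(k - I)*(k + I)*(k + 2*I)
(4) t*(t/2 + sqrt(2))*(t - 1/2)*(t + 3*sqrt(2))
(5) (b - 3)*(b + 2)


(1) = (m - 7)*(m - 1/3)
(2) = (h - 5)*(h - 1)*(h + 4)
(3) = k^4 - 5*I*k^3 + 15*k^2 - 5*I*k + 14
(4) = t^4/2 - t^3/4 + 5*sqrt(2)*t^3/2 - 5*sqrt(2)*t^2/4 + 6*t^2 - 3*t
(5) = b^2 - b - 6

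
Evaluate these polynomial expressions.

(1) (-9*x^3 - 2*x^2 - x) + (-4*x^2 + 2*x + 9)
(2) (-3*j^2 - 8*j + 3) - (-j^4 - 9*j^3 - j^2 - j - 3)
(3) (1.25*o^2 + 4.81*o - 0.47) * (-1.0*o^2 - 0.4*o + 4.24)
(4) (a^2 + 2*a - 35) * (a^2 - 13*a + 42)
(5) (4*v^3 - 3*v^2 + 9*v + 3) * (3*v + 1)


(1) = -9*x^3 - 6*x^2 + x + 9
(2) = j^4 + 9*j^3 - 2*j^2 - 7*j + 6
(3) = -1.25*o^4 - 5.31*o^3 + 3.846*o^2 + 20.5824*o - 1.9928
(4) = a^4 - 11*a^3 - 19*a^2 + 539*a - 1470
(5) = 12*v^4 - 5*v^3 + 24*v^2 + 18*v + 3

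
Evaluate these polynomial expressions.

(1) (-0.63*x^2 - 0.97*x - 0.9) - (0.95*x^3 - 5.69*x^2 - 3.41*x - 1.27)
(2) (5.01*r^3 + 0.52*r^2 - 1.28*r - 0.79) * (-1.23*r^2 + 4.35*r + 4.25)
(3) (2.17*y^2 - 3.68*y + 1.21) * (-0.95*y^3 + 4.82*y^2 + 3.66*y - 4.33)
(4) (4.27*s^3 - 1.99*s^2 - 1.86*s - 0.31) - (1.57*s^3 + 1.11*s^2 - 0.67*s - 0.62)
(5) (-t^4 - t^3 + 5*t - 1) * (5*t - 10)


(1) = -0.95*x^3 + 5.06*x^2 + 2.44*x + 0.37
(2) = -6.1623*r^5 + 21.1539*r^4 + 25.1289*r^3 - 2.3863*r^2 - 8.8765*r - 3.3575
(3) = -2.0615*y^5 + 13.9554*y^4 - 10.9449*y^3 - 17.0327*y^2 + 20.363*y - 5.2393
(4) = 2.7*s^3 - 3.1*s^2 - 1.19*s + 0.31
(5) = -5*t^5 + 5*t^4 + 10*t^3 + 25*t^2 - 55*t + 10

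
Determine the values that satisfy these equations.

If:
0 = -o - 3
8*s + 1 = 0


Then:
o = -3
s = -1/8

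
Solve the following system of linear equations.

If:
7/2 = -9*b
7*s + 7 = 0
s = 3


Then:
No Solution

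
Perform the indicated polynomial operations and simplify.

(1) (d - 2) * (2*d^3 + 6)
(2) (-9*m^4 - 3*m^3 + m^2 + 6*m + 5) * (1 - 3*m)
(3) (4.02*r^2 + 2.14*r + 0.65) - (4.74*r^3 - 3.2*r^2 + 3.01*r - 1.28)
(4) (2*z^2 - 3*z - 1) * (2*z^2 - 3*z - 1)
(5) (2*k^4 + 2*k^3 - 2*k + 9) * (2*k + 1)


(1) = 2*d^4 - 4*d^3 + 6*d - 12
(2) = 27*m^5 - 6*m^3 - 17*m^2 - 9*m + 5
(3) = -4.74*r^3 + 7.22*r^2 - 0.87*r + 1.93
(4) = 4*z^4 - 12*z^3 + 5*z^2 + 6*z + 1
(5) = 4*k^5 + 6*k^4 + 2*k^3 - 4*k^2 + 16*k + 9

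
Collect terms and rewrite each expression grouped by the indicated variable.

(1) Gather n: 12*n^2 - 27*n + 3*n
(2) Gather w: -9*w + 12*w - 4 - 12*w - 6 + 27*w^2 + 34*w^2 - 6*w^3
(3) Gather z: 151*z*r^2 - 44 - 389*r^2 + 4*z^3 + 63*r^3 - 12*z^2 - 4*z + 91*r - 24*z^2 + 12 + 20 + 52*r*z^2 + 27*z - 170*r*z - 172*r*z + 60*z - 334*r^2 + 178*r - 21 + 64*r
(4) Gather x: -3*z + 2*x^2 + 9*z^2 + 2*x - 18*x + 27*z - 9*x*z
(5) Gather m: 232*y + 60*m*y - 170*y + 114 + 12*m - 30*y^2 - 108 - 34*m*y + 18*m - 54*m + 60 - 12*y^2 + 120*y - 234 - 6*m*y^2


(1) = 12*n^2 - 24*n
(2) = -6*w^3 + 61*w^2 - 9*w - 10
(3) = 63*r^3 - 723*r^2 + 333*r + 4*z^3 + z^2*(52*r - 36) + z*(151*r^2 - 342*r + 83) - 33
(4) = 2*x^2 + x*(-9*z - 16) + 9*z^2 + 24*z
(5) = m*(-6*y^2 + 26*y - 24) - 42*y^2 + 182*y - 168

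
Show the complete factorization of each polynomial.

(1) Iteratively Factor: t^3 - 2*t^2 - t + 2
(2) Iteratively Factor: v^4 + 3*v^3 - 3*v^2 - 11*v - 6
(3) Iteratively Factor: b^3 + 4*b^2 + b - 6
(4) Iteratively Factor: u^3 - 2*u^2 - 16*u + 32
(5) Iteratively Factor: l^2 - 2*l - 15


(1) = (t - 2)*(t^2 - 1) = (t - 2)*(t - 1)*(t + 1)
(2) = (v + 3)*(v^3 - 3*v - 2) = (v + 1)*(v + 3)*(v^2 - v - 2) = (v + 1)^2*(v + 3)*(v - 2)
(3) = (b + 2)*(b^2 + 2*b - 3) = (b - 1)*(b + 2)*(b + 3)
(4) = (u + 4)*(u^2 - 6*u + 8) = (u - 2)*(u + 4)*(u - 4)
(5) = (l - 5)*(l + 3)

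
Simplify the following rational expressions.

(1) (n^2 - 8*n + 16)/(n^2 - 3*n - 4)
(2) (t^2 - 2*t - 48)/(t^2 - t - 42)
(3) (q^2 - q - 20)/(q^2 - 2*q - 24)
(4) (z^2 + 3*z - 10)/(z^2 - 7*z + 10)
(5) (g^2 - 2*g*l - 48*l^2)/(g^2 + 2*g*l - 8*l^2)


(1) = (n - 4)/(n + 1)
(2) = (t - 8)/(t - 7)
(3) = (q - 5)/(q - 6)
(4) = (z + 5)/(z - 5)
(5) = (g^2 - 2*g*l - 48*l^2)/(g^2 + 2*g*l - 8*l^2)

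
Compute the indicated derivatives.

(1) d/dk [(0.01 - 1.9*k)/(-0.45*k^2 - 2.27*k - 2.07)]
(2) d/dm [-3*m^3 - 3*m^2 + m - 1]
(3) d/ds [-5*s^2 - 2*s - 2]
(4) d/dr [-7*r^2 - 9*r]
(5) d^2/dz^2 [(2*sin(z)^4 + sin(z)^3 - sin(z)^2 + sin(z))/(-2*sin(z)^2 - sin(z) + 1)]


(1) = (-0.855*k^2 + 0.009*k + 3.9557)/(0.2025*k^4 + 2.043*k^3 + 7.0159*k^2 + 9.3978*k + 4.2849)
(2) = -9*m^2 - 6*m + 1
(3) = -10*s - 2
(4) = -14*r - 9
(5) = (-56*(1 - cos(z)^2)^2 + 32*sin(z)^6 + 16*sin(z)^5 + 8*sin(z)*cos(z)^2 - 30*cos(z)^2 + 13)*sin(z)/((sin(z) + 1)^2*(2*sin(z) - 1)^3)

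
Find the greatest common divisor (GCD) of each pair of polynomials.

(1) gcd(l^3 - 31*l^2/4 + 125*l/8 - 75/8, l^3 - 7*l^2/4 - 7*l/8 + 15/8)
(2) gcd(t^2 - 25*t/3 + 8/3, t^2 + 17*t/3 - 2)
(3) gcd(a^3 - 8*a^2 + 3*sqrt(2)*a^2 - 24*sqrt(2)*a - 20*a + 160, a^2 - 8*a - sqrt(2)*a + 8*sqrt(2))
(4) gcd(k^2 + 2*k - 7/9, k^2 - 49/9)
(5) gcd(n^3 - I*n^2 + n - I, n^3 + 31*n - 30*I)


(1) = gcd((l - 5)*(l - 3/2)*(l - 5/4), (l - 3/2)*(l - 5/4)*(l + 1)) = l^2 - 11*l/4 + 15/8
(2) = gcd((t - 8)*(t - 1/3), (t - 1/3)*(t + 6)) = t - 1/3
(3) = a - 8
(4) = gcd((k - 1/3)*(k + 7/3), (k - 7/3)*(k + 7/3)) = k + 7/3
(5) = n - I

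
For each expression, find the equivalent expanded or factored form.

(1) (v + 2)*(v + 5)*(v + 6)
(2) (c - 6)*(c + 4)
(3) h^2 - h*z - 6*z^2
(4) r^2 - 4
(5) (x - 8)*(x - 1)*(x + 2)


(1) = v^3 + 13*v^2 + 52*v + 60
(2) = c^2 - 2*c - 24
(3) = (h - 3*z)*(h + 2*z)
(4) = (r - 2)*(r + 2)
(5) = x^3 - 7*x^2 - 10*x + 16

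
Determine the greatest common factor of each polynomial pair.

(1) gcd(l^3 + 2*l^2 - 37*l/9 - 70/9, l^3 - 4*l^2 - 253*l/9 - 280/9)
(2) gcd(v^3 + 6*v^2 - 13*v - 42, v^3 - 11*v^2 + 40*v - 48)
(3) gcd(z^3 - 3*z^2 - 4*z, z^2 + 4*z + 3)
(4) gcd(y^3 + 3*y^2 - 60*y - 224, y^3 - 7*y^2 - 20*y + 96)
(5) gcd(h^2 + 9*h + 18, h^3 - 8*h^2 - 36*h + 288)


(1) = l^2 + 4*l + 35/9
(2) = gcd((v - 3)*(v + 2)*(v + 7), (v - 4)^2*(v - 3)) = v - 3
(3) = gcd(z*(z - 4)*(z + 1), (z + 1)*(z + 3)) = z + 1
(4) = gcd((y - 8)*(y + 4)*(y + 7), (y - 8)*(y - 3)*(y + 4)) = y^2 - 4*y - 32
(5) = h + 6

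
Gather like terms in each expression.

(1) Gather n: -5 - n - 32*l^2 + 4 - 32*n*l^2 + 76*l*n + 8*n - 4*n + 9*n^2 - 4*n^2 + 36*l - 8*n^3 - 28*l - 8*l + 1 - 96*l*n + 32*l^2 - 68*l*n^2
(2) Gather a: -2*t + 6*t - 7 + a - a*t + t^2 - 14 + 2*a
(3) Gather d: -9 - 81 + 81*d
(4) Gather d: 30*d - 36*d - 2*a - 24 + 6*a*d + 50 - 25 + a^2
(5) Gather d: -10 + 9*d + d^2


(1) = -8*n^3 + n^2*(5 - 68*l) + n*(-32*l^2 - 20*l + 3)
(2) = a*(3 - t) + t^2 + 4*t - 21
(3) = 81*d - 90
(4) = a^2 - 2*a + d*(6*a - 6) + 1
(5) = d^2 + 9*d - 10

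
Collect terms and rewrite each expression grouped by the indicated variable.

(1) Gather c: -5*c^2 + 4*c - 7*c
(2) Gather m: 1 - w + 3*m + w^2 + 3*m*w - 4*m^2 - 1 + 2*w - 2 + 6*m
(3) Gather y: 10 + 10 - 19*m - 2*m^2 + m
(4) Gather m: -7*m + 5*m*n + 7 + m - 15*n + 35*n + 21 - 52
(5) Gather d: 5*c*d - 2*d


(1) = -5*c^2 - 3*c
(2) = -4*m^2 + m*(3*w + 9) + w^2 + w - 2
(3) = -2*m^2 - 18*m + 20
(4) = m*(5*n - 6) + 20*n - 24
(5) = d*(5*c - 2)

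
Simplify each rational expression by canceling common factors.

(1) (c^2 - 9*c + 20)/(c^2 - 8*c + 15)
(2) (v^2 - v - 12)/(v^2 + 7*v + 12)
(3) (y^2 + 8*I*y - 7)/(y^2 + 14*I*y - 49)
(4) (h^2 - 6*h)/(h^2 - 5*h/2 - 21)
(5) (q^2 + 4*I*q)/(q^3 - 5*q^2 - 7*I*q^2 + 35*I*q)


(1) = (c - 4)/(c - 3)
(2) = (v - 4)/(v + 4)
(3) = (y + I)/(y + 7*I)
(4) = 2*h/(2*h + 7)
(5) = (q + 4*I)/(q^2 + q*(-5 - 7*I) + 35*I)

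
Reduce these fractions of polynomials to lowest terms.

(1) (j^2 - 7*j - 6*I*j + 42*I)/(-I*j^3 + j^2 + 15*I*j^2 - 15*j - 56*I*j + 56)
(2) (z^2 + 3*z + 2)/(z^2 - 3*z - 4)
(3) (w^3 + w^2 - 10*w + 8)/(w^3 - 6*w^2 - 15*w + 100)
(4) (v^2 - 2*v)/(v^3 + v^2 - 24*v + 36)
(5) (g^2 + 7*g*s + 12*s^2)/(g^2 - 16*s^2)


(1) = (I*j + 6)/(j^2 + j*(-8 + I) - 8*I)
(2) = (z + 2)/(z - 4)
(3) = (w^2 - 3*w + 2)/(w^2 - 10*w + 25)
(4) = v/(v^2 + 3*v - 18)
(5) = (-g - 3*s)/(-g + 4*s)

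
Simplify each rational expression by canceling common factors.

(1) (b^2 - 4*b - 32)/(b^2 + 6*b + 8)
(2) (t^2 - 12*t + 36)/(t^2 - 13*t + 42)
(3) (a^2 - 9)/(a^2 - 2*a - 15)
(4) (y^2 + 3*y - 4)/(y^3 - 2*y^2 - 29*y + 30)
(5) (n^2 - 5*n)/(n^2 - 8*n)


(1) = (b - 8)/(b + 2)
(2) = (t - 6)/(t - 7)
(3) = (a - 3)/(a - 5)
(4) = (y + 4)/(y^2 - y - 30)
(5) = (n - 5)/(n - 8)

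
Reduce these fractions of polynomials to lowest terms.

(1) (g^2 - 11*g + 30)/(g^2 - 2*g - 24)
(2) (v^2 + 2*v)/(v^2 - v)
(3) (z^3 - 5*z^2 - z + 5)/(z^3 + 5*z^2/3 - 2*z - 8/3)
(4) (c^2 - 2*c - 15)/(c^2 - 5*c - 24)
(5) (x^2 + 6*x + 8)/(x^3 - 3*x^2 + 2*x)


(1) = (g - 5)/(g + 4)
(2) = (v + 2)/(v - 1)
(3) = (3*z^2 - 18*z + 15)/(3*z^2 + 2*z - 8)
(4) = (c - 5)/(c - 8)
(5) = (x^2 + 6*x + 8)/(x^3 - 3*x^2 + 2*x)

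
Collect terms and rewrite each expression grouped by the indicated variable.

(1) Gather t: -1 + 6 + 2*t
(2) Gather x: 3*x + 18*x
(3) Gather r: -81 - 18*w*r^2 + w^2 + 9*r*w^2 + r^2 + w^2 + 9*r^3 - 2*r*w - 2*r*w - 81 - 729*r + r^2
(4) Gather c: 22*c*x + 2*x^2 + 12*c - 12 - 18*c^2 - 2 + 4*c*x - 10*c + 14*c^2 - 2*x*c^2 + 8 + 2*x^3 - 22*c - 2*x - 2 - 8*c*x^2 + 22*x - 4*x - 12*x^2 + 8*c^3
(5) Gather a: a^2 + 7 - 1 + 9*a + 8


(1) = 2*t + 5
(2) = 21*x
(3) = 9*r^3 + r^2*(2 - 18*w) + r*(9*w^2 - 4*w - 729) + 2*w^2 - 162
(4) = 8*c^3 + c^2*(-2*x - 4) + c*(-8*x^2 + 26*x - 20) + 2*x^3 - 10*x^2 + 16*x - 8
(5) = a^2 + 9*a + 14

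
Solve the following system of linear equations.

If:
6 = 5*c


Then:
c = 6/5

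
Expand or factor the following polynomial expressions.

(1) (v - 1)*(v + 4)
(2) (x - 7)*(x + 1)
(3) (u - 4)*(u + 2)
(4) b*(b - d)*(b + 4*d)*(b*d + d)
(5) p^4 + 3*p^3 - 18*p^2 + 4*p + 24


(1) = v^2 + 3*v - 4
(2) = x^2 - 6*x - 7
(3) = u^2 - 2*u - 8
(4) = b^4*d + 3*b^3*d^2 + b^3*d - 4*b^2*d^3 + 3*b^2*d^2 - 4*b*d^3
(5) = (p - 2)^2*(p + 1)*(p + 6)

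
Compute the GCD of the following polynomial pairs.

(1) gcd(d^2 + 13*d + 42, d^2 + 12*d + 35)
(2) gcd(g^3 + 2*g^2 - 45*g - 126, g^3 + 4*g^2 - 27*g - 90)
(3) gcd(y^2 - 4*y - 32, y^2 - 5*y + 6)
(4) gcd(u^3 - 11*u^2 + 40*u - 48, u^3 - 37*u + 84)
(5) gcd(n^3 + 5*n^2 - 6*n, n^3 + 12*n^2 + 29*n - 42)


(1) = d + 7
(2) = gcd((g - 7)*(g + 3)*(g + 6), (g - 5)*(g + 3)*(g + 6)) = g^2 + 9*g + 18
(3) = 1
(4) = u^2 - 7*u + 12
(5) = n^2 + 5*n - 6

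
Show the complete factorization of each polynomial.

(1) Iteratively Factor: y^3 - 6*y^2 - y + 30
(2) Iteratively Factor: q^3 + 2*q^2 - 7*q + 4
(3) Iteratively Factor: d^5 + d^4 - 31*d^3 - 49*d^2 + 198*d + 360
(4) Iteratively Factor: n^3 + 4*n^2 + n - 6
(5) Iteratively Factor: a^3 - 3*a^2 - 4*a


(1) = (y - 5)*(y^2 - y - 6) = (y - 5)*(y - 3)*(y + 2)
(2) = (q - 1)*(q^2 + 3*q - 4) = (q - 1)^2*(q + 4)
(3) = (d + 3)*(d^4 - 2*d^3 - 25*d^2 + 26*d + 120) = (d + 2)*(d + 3)*(d^3 - 4*d^2 - 17*d + 60) = (d - 3)*(d + 2)*(d + 3)*(d^2 - d - 20) = (d - 3)*(d + 2)*(d + 3)*(d + 4)*(d - 5)
(4) = (n - 1)*(n^2 + 5*n + 6) = (n - 1)*(n + 2)*(n + 3)
(5) = (a + 1)*(a^2 - 4*a) = (a - 4)*(a + 1)*(a)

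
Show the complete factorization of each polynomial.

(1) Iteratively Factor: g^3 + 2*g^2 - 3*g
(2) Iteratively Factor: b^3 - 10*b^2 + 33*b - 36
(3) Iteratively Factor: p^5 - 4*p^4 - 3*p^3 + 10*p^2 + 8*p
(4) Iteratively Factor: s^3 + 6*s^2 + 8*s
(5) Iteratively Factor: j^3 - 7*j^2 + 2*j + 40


(1) = (g - 1)*(g^2 + 3*g) = g*(g - 1)*(g + 3)
(2) = (b - 3)*(b^2 - 7*b + 12) = (b - 3)^2*(b - 4)
(3) = (p + 1)*(p^4 - 5*p^3 + 2*p^2 + 8*p) = (p - 2)*(p + 1)*(p^3 - 3*p^2 - 4*p) = p*(p - 2)*(p + 1)*(p^2 - 3*p - 4) = p*(p - 2)*(p + 1)^2*(p - 4)
(4) = (s + 4)*(s^2 + 2*s) = s*(s + 4)*(s + 2)
(5) = (j + 2)*(j^2 - 9*j + 20) = (j - 4)*(j + 2)*(j - 5)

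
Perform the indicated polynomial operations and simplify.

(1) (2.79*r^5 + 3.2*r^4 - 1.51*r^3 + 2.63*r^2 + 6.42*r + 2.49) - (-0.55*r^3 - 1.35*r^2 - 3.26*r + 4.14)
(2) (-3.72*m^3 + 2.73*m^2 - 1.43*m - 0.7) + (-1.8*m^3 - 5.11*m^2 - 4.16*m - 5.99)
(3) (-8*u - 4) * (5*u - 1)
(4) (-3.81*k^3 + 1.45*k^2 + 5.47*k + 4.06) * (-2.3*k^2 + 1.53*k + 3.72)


(1) = 2.79*r^5 + 3.2*r^4 - 0.96*r^3 + 3.98*r^2 + 9.68*r - 1.65
(2) = -5.52*m^3 - 2.38*m^2 - 5.59*m - 6.69
(3) = -40*u^2 - 12*u + 4
(4) = 8.763*k^5 - 9.1643*k^4 - 24.5357*k^3 + 4.4251*k^2 + 26.5602*k + 15.1032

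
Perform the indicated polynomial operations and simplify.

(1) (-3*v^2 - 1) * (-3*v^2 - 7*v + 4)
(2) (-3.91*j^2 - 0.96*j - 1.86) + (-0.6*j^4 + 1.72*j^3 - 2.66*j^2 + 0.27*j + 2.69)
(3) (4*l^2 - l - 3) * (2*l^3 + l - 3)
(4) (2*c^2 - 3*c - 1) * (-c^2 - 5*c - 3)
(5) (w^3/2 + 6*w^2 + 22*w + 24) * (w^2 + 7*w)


(1) = 9*v^4 + 21*v^3 - 9*v^2 + 7*v - 4
(2) = -0.6*j^4 + 1.72*j^3 - 6.57*j^2 - 0.69*j + 0.83
(3) = 8*l^5 - 2*l^4 - 2*l^3 - 13*l^2 + 9
(4) = -2*c^4 - 7*c^3 + 10*c^2 + 14*c + 3
(5) = w^5/2 + 19*w^4/2 + 64*w^3 + 178*w^2 + 168*w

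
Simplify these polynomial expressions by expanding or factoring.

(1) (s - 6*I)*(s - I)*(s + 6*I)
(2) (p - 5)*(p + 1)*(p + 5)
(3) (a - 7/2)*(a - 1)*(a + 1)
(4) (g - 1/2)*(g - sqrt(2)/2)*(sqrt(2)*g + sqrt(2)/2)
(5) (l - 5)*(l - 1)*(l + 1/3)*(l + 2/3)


(1) = s^3 - I*s^2 + 36*s - 36*I
(2) = p^3 + p^2 - 25*p - 25
(3) = a^3 - 7*a^2/2 - a + 7/2
(4) = sqrt(2)*g^3 - g^2 - sqrt(2)*g/4 + 1/4
(5) = l^4 - 5*l^3 - 7*l^2/9 + 11*l/3 + 10/9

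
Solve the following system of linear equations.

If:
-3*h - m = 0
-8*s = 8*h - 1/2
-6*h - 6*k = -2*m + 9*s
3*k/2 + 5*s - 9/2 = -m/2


Then:
h = -277/464
k = 95/464
m = 831/464
s = 153/232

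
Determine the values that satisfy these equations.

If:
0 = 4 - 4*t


Then:
t = 1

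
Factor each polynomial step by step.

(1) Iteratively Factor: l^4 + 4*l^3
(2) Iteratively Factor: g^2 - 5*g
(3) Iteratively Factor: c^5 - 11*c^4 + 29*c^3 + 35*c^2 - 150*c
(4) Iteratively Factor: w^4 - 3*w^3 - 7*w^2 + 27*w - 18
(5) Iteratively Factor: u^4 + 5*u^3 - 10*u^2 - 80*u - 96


(1) = (l)*(l^3 + 4*l^2) = l^2*(l^2 + 4*l) = l^2*(l + 4)*(l)
(2) = (g)*(g - 5)
(3) = (c - 5)*(c^4 - 6*c^3 - c^2 + 30*c) = (c - 5)*(c - 3)*(c^3 - 3*c^2 - 10*c) = (c - 5)^2*(c - 3)*(c^2 + 2*c) = c*(c - 5)^2*(c - 3)*(c + 2)
(4) = (w - 1)*(w^3 - 2*w^2 - 9*w + 18) = (w - 2)*(w - 1)*(w^2 - 9) = (w - 2)*(w - 1)*(w + 3)*(w - 3)
(5) = (u + 2)*(u^3 + 3*u^2 - 16*u - 48) = (u + 2)*(u + 3)*(u^2 - 16) = (u + 2)*(u + 3)*(u + 4)*(u - 4)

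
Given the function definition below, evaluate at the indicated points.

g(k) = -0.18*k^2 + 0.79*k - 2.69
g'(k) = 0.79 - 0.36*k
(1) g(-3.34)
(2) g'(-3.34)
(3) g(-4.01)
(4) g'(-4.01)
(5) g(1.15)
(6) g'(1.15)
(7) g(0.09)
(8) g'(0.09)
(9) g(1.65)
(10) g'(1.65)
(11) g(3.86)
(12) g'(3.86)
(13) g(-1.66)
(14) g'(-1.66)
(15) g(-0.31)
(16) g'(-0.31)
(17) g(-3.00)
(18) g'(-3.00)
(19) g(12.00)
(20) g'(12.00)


(1) = -7.34
(2) = 1.99
(3) = -8.75
(4) = 2.23
(5) = -2.02
(6) = 0.38
(7) = -2.62
(8) = 0.76
(9) = -1.88
(10) = 0.20
(11) = -2.32
(12) = -0.60
(13) = -4.50
(14) = 1.39
(15) = -2.95
(16) = 0.90
(17) = -6.68
(18) = 1.87
(19) = -19.13
(20) = -3.53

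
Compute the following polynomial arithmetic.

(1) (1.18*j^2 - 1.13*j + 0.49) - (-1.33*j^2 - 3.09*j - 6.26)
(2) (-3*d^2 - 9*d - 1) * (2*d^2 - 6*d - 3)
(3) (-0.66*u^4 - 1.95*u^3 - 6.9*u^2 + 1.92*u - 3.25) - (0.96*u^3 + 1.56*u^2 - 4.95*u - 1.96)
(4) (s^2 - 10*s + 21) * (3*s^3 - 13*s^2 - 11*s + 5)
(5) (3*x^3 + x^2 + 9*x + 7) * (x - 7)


(1) = 2.51*j^2 + 1.96*j + 6.75
(2) = -6*d^4 + 61*d^2 + 33*d + 3
(3) = -0.66*u^4 - 2.91*u^3 - 8.46*u^2 + 6.87*u - 1.29
(4) = 3*s^5 - 43*s^4 + 182*s^3 - 158*s^2 - 281*s + 105
(5) = 3*x^4 - 20*x^3 + 2*x^2 - 56*x - 49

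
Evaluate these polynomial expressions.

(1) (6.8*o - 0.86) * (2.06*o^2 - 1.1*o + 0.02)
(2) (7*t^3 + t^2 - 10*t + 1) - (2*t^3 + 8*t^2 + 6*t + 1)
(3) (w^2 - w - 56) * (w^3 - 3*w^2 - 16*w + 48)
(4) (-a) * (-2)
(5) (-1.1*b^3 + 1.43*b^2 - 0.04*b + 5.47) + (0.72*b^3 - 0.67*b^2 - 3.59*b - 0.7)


(1) = 14.008*o^3 - 9.2516*o^2 + 1.082*o - 0.0172
(2) = 5*t^3 - 7*t^2 - 16*t
(3) = w^5 - 4*w^4 - 69*w^3 + 232*w^2 + 848*w - 2688
(4) = 2*a
(5) = -0.38*b^3 + 0.76*b^2 - 3.63*b + 4.77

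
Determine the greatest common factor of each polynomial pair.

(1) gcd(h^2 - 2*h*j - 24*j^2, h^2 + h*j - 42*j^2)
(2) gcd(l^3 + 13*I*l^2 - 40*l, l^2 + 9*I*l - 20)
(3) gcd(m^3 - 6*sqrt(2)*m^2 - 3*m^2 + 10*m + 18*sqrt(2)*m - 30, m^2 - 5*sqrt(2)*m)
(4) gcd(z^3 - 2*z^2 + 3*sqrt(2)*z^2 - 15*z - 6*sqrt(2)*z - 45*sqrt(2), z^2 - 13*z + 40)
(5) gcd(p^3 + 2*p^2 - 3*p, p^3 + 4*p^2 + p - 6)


(1) = h - 6*j
(2) = l + 5*I
(3) = gcd((m - 3)*(m - 5*sqrt(2))*(m - sqrt(2)), m*(m - 5*sqrt(2))) = m - 5*sqrt(2)
(4) = z - 5
(5) = p^2 + 2*p - 3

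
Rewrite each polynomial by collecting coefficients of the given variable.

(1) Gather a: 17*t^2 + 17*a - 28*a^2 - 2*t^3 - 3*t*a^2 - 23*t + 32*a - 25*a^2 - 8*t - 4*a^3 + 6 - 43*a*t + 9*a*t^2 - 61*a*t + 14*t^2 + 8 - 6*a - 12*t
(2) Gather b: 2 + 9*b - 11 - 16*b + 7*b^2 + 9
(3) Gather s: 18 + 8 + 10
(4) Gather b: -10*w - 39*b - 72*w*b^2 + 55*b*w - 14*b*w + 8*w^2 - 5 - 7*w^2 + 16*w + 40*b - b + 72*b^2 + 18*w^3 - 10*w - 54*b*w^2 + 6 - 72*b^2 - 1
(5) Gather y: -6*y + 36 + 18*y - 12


(1) = -4*a^3 + a^2*(-3*t - 53) + a*(9*t^2 - 104*t + 43) - 2*t^3 + 31*t^2 - 43*t + 14
(2) = 7*b^2 - 7*b
(3) = 36
(4) = -72*b^2*w + b*(-54*w^2 + 41*w) + 18*w^3 + w^2 - 4*w
(5) = 12*y + 24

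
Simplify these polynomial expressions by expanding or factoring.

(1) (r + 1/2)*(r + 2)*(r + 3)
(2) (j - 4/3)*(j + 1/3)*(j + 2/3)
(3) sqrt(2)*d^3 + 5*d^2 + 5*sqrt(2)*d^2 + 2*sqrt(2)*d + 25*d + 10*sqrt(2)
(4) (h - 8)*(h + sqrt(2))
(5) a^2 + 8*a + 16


(1) = r^3 + 11*r^2/2 + 17*r/2 + 3
(2) = j^3 - j^2/3 - 10*j/9 - 8/27
(3) = (d + 5)*(d + 2*sqrt(2))*(sqrt(2)*d + 1)
(4) = h^2 - 8*h + sqrt(2)*h - 8*sqrt(2)
(5) = (a + 4)^2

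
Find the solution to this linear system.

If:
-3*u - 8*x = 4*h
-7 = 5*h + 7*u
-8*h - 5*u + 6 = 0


Then:
h = 77/31
u = -86/31
x = -25/124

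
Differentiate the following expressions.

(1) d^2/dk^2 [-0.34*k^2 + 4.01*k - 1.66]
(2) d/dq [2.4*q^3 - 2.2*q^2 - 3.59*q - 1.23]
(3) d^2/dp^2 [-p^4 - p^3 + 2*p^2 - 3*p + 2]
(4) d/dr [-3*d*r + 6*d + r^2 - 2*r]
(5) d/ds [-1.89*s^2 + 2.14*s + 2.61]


(1) = -0.680000000000000
(2) = 7.2*q^2 - 4.4*q - 3.59
(3) = -12*p^2 - 6*p + 4
(4) = -3*d + 2*r - 2
(5) = 2.14 - 3.78*s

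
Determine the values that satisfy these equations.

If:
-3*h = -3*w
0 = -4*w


Then:
h = 0
w = 0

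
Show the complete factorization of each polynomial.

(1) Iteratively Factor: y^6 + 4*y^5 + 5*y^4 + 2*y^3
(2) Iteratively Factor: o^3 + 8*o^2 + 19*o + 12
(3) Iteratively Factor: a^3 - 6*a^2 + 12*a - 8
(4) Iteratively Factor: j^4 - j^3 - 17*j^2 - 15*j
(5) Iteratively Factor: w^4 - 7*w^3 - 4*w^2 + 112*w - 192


(1) = (y)*(y^5 + 4*y^4 + 5*y^3 + 2*y^2) = y^2*(y^4 + 4*y^3 + 5*y^2 + 2*y) = y^2*(y + 1)*(y^3 + 3*y^2 + 2*y) = y^2*(y + 1)^2*(y^2 + 2*y) = y^3*(y + 1)^2*(y + 2)
(2) = (o + 3)*(o^2 + 5*o + 4) = (o + 3)*(o + 4)*(o + 1)
(3) = (a - 2)*(a^2 - 4*a + 4) = (a - 2)^2*(a - 2)
(4) = (j + 1)*(j^3 - 2*j^2 - 15*j) = (j - 5)*(j + 1)*(j^2 + 3*j) = j*(j - 5)*(j + 1)*(j + 3)
(5) = (w - 3)*(w^3 - 4*w^2 - 16*w + 64) = (w - 4)*(w - 3)*(w^2 - 16) = (w - 4)^2*(w - 3)*(w + 4)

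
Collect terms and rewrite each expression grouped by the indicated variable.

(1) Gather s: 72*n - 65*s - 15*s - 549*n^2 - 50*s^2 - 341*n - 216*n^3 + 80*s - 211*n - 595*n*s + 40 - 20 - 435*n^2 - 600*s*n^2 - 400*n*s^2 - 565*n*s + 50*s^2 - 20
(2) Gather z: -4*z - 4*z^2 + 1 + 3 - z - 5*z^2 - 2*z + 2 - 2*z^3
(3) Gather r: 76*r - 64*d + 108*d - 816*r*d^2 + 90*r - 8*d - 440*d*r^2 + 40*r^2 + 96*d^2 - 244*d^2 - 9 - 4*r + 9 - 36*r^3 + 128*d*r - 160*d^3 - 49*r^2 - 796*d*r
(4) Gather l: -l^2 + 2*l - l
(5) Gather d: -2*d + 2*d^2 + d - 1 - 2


(1) = -216*n^3 - 984*n^2 - 400*n*s^2 - 480*n + s*(-600*n^2 - 1160*n)
(2) = -2*z^3 - 9*z^2 - 7*z + 6
(3) = -160*d^3 - 148*d^2 + 36*d - 36*r^3 + r^2*(-440*d - 9) + r*(-816*d^2 - 668*d + 162)
(4) = -l^2 + l
(5) = 2*d^2 - d - 3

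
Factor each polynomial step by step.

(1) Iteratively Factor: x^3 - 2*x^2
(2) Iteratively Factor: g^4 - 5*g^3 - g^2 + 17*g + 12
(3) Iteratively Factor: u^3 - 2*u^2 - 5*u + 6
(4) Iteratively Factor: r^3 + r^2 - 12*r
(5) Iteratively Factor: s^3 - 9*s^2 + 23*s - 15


(1) = (x)*(x^2 - 2*x) = x*(x - 2)*(x)
(2) = (g + 1)*(g^3 - 6*g^2 + 5*g + 12) = (g - 3)*(g + 1)*(g^2 - 3*g - 4) = (g - 3)*(g + 1)^2*(g - 4)
(3) = (u - 3)*(u^2 + u - 2) = (u - 3)*(u - 1)*(u + 2)
(4) = (r)*(r^2 + r - 12) = r*(r + 4)*(r - 3)
(5) = (s - 5)*(s^2 - 4*s + 3) = (s - 5)*(s - 3)*(s - 1)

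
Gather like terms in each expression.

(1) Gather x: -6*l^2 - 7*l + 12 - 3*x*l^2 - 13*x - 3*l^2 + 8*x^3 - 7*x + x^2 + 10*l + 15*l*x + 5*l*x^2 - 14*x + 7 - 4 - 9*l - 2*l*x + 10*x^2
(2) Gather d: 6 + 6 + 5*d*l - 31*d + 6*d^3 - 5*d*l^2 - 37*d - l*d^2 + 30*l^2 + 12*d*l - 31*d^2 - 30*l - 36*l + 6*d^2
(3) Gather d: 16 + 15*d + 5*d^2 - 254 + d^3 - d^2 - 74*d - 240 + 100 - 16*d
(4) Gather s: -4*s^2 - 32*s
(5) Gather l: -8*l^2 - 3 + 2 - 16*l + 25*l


(1) = -9*l^2 - 6*l + 8*x^3 + x^2*(5*l + 11) + x*(-3*l^2 + 13*l - 34) + 15
(2) = 6*d^3 + d^2*(-l - 25) + d*(-5*l^2 + 17*l - 68) + 30*l^2 - 66*l + 12
(3) = d^3 + 4*d^2 - 75*d - 378
(4) = -4*s^2 - 32*s
(5) = -8*l^2 + 9*l - 1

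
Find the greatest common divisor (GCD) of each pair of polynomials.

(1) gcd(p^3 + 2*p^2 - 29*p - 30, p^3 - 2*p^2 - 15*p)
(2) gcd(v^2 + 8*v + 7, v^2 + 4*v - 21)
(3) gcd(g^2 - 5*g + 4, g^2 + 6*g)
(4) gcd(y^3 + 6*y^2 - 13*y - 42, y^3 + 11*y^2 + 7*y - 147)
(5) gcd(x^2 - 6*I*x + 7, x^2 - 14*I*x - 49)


(1) = gcd((p - 5)*(p + 1)*(p + 6), p*(p - 5)*(p + 3)) = p - 5
(2) = gcd((v + 1)*(v + 7), (v - 3)*(v + 7)) = v + 7
(3) = 1
(4) = y^2 + 4*y - 21
(5) = gcd((x - 7*I)*(x + I), (x - 7*I)^2) = x - 7*I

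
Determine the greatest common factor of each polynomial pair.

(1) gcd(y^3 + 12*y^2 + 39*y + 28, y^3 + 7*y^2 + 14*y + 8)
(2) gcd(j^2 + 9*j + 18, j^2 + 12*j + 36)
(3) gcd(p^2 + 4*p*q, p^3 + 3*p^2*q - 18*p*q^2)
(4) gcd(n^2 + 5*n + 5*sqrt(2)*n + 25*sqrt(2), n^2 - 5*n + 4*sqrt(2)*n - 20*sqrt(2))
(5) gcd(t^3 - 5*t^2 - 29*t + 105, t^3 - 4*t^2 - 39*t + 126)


(1) = gcd((y + 1)*(y + 4)*(y + 7), (y + 1)*(y + 2)*(y + 4)) = y^2 + 5*y + 4
(2) = j + 6
(3) = p
(4) = 1
(5) = gcd((t - 7)*(t - 3)*(t + 5), (t - 7)*(t - 3)*(t + 6)) = t^2 - 10*t + 21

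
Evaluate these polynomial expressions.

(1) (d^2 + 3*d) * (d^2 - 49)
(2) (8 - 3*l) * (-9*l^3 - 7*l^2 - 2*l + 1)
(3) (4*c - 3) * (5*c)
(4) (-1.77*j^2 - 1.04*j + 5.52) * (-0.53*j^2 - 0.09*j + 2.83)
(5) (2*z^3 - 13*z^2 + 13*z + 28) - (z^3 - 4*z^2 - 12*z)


(1) = d^4 + 3*d^3 - 49*d^2 - 147*d
(2) = 27*l^4 - 51*l^3 - 50*l^2 - 19*l + 8
(3) = 20*c^2 - 15*c
(4) = 0.9381*j^4 + 0.7105*j^3 - 7.8411*j^2 - 3.44*j + 15.6216
(5) = z^3 - 9*z^2 + 25*z + 28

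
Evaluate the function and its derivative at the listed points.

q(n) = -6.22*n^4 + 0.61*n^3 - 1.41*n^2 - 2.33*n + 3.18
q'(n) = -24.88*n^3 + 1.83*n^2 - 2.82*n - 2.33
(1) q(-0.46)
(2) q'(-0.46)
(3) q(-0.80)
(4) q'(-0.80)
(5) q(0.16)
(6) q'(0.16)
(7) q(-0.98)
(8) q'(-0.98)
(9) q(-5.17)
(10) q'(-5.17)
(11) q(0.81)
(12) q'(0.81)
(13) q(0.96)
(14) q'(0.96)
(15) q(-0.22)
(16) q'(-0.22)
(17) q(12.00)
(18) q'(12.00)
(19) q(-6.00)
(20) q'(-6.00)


(1) = 3.62
(2) = 1.78
(3) = 1.28
(4) = 13.84
(5) = 2.77
(6) = -2.84
(7) = -2.20
(8) = 25.61
(9) = -4550.54
(10) = 3499.29
(11) = -1.99
(12) = -16.64
(13) = -5.10
(14) = -25.36
(15) = 3.60
(16) = -1.36
(17) = -128151.66
(18) = -42765.29
(19) = -8226.48
(20) = 5454.55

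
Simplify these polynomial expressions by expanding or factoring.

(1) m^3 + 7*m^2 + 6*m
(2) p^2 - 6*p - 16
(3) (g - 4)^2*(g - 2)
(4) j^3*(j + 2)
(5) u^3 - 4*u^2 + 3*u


(1) = m*(m + 1)*(m + 6)
(2) = (p - 8)*(p + 2)
(3) = g^3 - 10*g^2 + 32*g - 32
(4) = j^4 + 2*j^3
(5) = u*(u - 3)*(u - 1)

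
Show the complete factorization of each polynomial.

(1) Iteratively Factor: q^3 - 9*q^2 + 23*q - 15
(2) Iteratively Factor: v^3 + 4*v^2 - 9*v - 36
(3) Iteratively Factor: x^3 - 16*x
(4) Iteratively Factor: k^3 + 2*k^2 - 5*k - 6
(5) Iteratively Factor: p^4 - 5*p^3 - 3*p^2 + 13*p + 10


(1) = (q - 3)*(q^2 - 6*q + 5) = (q - 3)*(q - 1)*(q - 5)
(2) = (v + 4)*(v^2 - 9) = (v - 3)*(v + 4)*(v + 3)
(3) = (x)*(x^2 - 16) = x*(x - 4)*(x + 4)
(4) = (k - 2)*(k^2 + 4*k + 3) = (k - 2)*(k + 1)*(k + 3)
(5) = (p - 2)*(p^3 - 3*p^2 - 9*p - 5) = (p - 2)*(p + 1)*(p^2 - 4*p - 5) = (p - 2)*(p + 1)^2*(p - 5)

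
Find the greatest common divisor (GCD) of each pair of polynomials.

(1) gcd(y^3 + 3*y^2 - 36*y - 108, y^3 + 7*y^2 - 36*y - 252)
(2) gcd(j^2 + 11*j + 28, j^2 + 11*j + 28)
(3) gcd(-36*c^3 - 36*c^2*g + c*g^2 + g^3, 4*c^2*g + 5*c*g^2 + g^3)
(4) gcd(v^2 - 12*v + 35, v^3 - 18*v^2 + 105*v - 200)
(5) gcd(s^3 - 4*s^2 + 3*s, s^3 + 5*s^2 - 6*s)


(1) = y^2 - 36
(2) = gcd((j + 4)*(j + 7), (j + 4)*(j + 7)) = j^2 + 11*j + 28
(3) = c + g
(4) = gcd((v - 7)*(v - 5), (v - 8)*(v - 5)^2) = v - 5
(5) = gcd(s*(s - 3)*(s - 1), s*(s - 1)*(s + 6)) = s^2 - s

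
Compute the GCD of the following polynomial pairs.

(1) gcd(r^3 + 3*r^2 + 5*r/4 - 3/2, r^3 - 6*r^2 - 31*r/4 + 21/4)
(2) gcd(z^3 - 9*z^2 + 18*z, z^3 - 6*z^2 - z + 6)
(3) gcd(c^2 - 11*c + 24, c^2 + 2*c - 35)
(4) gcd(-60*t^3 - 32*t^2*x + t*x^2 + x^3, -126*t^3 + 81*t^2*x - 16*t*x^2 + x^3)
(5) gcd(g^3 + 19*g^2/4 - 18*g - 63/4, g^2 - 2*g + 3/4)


(1) = gcd((r - 1/2)*(r + 3/2)*(r + 2), (r - 7)*(r - 1/2)*(r + 3/2)) = r^2 + r - 3/4
(2) = gcd(z*(z - 6)*(z - 3), (z - 6)*(z - 1)*(z + 1)) = z - 6
(3) = gcd((c - 8)*(c - 3), (c - 5)*(c + 7)) = 1
(4) = -6*t + x
(5) = gcd((g - 3)*(g + 3/4)*(g + 7), (g - 3/2)*(g - 1/2)) = 1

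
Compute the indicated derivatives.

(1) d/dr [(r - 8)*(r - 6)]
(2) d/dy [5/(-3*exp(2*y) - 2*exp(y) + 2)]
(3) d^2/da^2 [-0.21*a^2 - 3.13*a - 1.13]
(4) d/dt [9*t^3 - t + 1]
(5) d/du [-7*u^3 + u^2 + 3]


(1) = 2*r - 14
(2) = (30*exp(y) + 10)*exp(y)/(3*exp(2*y) + 2*exp(y) - 2)^2
(3) = -0.420000000000000
(4) = 27*t^2 - 1
(5) = u*(2 - 21*u)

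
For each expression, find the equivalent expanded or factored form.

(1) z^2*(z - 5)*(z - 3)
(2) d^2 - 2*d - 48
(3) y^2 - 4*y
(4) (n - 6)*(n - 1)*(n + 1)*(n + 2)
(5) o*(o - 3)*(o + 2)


(1) = z^4 - 8*z^3 + 15*z^2
(2) = (d - 8)*(d + 6)
(3) = y*(y - 4)
(4) = n^4 - 4*n^3 - 13*n^2 + 4*n + 12
(5) = o^3 - o^2 - 6*o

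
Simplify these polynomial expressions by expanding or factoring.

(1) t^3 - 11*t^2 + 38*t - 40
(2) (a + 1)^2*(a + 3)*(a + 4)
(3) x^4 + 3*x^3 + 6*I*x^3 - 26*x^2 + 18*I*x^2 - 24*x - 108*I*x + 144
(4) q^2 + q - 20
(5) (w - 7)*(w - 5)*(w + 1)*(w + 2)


(1) = (t - 5)*(t - 4)*(t - 2)
(2) = a^4 + 9*a^3 + 27*a^2 + 31*a + 12
(3) = (x - 3)*(x + 6)*(x + 2*I)*(x + 4*I)
(4) = (q - 4)*(q + 5)
(5) = w^4 - 9*w^3 + w^2 + 81*w + 70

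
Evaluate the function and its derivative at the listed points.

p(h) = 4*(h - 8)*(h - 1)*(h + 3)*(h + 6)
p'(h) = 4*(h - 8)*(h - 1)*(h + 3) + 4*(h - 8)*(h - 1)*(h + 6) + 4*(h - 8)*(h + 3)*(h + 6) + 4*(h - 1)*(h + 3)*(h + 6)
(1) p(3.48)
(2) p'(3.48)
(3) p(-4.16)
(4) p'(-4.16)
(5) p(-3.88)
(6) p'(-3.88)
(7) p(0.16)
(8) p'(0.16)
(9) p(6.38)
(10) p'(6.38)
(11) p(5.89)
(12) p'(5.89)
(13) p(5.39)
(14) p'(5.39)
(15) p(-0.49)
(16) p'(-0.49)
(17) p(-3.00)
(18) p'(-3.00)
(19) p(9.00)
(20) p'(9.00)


(1) = -2754.44
(2) = -1216.89
(3) = -535.70
(4) = 318.54
(5) = -432.63
(6) = 412.62
(7) = 512.77
(8) = -430.33
(9) = -4048.38
(10) = 987.91
(11) = -4362.49
(12) = 317.78
(13) = -4379.76
(14) = -226.15
(15) = 699.81
(16) = -146.28
(17) = 0.00
(18) = 528.00
(19) = 5760.00
(20) = 7344.00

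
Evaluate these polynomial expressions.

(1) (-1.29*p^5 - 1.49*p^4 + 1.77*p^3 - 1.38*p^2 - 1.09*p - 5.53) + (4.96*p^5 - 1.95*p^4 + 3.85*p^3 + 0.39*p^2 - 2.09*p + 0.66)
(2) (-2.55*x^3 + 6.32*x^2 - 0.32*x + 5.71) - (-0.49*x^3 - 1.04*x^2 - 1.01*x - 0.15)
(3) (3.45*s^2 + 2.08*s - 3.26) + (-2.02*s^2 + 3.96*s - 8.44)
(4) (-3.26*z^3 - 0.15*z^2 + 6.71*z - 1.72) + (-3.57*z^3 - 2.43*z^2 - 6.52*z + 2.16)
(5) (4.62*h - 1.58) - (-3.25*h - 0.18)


(1) = 3.67*p^5 - 3.44*p^4 + 5.62*p^3 - 0.99*p^2 - 3.18*p - 4.87
(2) = -2.06*x^3 + 7.36*x^2 + 0.69*x + 5.86
(3) = 1.43*s^2 + 6.04*s - 11.7
(4) = -6.83*z^3 - 2.58*z^2 + 0.19*z + 0.44
(5) = 7.87*h - 1.4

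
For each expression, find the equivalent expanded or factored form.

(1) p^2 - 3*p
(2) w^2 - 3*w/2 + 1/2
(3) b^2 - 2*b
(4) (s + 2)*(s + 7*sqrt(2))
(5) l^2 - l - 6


(1) = p*(p - 3)
(2) = (w - 1)*(w - 1/2)
(3) = b*(b - 2)
(4) = s^2 + 2*s + 7*sqrt(2)*s + 14*sqrt(2)
(5) = (l - 3)*(l + 2)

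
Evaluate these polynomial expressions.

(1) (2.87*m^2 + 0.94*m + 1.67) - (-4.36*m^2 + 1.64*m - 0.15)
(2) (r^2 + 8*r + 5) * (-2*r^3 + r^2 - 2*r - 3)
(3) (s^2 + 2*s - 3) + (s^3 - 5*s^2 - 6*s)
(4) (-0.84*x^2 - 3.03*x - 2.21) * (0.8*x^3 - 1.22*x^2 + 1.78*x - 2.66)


(1) = 7.23*m^2 - 0.7*m + 1.82
(2) = -2*r^5 - 15*r^4 - 4*r^3 - 14*r^2 - 34*r - 15
(3) = s^3 - 4*s^2 - 4*s - 3
(4) = -0.672*x^5 - 1.3992*x^4 + 0.4334*x^3 - 0.4628*x^2 + 4.126*x + 5.8786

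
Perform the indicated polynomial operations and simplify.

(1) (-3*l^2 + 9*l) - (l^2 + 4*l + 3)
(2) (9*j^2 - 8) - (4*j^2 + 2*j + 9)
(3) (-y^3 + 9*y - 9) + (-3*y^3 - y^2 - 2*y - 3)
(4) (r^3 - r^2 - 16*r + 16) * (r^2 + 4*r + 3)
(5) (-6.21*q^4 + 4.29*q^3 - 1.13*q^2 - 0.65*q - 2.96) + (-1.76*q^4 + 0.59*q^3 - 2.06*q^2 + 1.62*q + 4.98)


(1) = -4*l^2 + 5*l - 3
(2) = 5*j^2 - 2*j - 17
(3) = -4*y^3 - y^2 + 7*y - 12
(4) = r^5 + 3*r^4 - 17*r^3 - 51*r^2 + 16*r + 48
(5) = -7.97*q^4 + 4.88*q^3 - 3.19*q^2 + 0.97*q + 2.02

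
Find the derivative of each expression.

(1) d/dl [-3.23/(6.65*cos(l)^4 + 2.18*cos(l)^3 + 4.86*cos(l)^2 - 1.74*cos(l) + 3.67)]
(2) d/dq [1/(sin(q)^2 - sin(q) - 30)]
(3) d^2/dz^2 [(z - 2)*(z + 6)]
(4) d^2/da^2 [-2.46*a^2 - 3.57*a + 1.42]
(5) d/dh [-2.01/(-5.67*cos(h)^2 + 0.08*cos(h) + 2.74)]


(1) = (-85.918*cos(l)^3 - 21.1242*cos(l)^2 - 31.3956*cos(l) + 5.6202)*sin(l)/(6.65*cos(l)^4 + 2.18*cos(l)^3 + 4.86*cos(l)^2 - 1.74*cos(l) + 3.67)^2
(2) = (1 - 2*sin(q))*cos(q)/(sin(q) + cos(q)^2 + 29)^2
(3) = 2
(4) = -4.92000000000000
(5) = (22.7934*cos(h) - 0.1608)*sin(h)/(-5.67*cos(h)^2 + 0.08*cos(h) + 2.74)^2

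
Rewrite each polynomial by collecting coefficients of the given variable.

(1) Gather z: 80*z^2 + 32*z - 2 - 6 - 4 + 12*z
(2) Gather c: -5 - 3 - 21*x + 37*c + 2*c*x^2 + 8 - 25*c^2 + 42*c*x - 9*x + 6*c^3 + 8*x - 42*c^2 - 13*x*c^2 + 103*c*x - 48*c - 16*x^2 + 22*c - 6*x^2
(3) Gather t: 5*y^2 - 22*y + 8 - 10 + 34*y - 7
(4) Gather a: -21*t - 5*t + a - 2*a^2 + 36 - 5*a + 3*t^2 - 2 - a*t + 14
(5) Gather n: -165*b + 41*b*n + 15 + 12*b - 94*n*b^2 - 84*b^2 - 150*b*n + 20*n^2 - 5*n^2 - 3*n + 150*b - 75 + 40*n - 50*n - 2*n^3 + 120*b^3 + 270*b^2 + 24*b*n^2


(1) = 80*z^2 + 44*z - 12
(2) = 6*c^3 + c^2*(-13*x - 67) + c*(2*x^2 + 145*x + 11) - 22*x^2 - 22*x
(3) = 5*y^2 + 12*y - 9
(4) = -2*a^2 + a*(-t - 4) + 3*t^2 - 26*t + 48
(5) = 120*b^3 + 186*b^2 - 3*b - 2*n^3 + n^2*(24*b + 15) + n*(-94*b^2 - 109*b - 13) - 60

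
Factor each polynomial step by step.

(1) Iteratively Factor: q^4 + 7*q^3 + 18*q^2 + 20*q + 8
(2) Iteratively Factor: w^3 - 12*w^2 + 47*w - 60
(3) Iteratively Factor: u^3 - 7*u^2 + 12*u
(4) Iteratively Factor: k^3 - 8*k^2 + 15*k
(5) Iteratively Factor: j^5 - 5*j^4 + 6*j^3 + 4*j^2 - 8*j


(1) = (q + 1)*(q^3 + 6*q^2 + 12*q + 8) = (q + 1)*(q + 2)*(q^2 + 4*q + 4) = (q + 1)*(q + 2)^2*(q + 2)
(2) = (w - 5)*(w^2 - 7*w + 12) = (w - 5)*(w - 4)*(w - 3)
(3) = (u - 4)*(u^2 - 3*u) = (u - 4)*(u - 3)*(u)
(4) = (k)*(k^2 - 8*k + 15) = k*(k - 3)*(k - 5)
(5) = (j - 2)*(j^4 - 3*j^3 + 4*j) = (j - 2)*(j + 1)*(j^3 - 4*j^2 + 4*j) = (j - 2)^2*(j + 1)*(j^2 - 2*j) = j*(j - 2)^2*(j + 1)*(j - 2)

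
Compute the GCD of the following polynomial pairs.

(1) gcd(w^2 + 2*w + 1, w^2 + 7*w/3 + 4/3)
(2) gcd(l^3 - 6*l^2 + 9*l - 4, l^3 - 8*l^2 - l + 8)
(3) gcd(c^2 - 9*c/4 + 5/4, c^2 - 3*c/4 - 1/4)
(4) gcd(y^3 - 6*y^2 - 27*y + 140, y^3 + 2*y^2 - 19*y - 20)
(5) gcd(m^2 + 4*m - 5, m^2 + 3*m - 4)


(1) = w + 1
(2) = l - 1
(3) = gcd((c - 5/4)*(c - 1), (c - 1)*(c + 1/4)) = c - 1
(4) = gcd((y - 7)*(y - 4)*(y + 5), (y - 4)*(y + 1)*(y + 5)) = y^2 + y - 20
(5) = gcd((m - 1)*(m + 5), (m - 1)*(m + 4)) = m - 1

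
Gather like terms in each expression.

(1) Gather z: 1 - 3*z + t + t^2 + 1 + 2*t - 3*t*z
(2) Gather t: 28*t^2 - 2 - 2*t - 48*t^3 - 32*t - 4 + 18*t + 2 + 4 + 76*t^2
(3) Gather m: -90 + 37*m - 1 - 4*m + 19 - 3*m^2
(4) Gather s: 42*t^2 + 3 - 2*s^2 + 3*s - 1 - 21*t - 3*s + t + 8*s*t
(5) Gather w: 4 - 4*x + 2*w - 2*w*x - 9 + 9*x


(1) = t^2 + 3*t + z*(-3*t - 3) + 2
(2) = -48*t^3 + 104*t^2 - 16*t
(3) = -3*m^2 + 33*m - 72
(4) = -2*s^2 + 8*s*t + 42*t^2 - 20*t + 2
(5) = w*(2 - 2*x) + 5*x - 5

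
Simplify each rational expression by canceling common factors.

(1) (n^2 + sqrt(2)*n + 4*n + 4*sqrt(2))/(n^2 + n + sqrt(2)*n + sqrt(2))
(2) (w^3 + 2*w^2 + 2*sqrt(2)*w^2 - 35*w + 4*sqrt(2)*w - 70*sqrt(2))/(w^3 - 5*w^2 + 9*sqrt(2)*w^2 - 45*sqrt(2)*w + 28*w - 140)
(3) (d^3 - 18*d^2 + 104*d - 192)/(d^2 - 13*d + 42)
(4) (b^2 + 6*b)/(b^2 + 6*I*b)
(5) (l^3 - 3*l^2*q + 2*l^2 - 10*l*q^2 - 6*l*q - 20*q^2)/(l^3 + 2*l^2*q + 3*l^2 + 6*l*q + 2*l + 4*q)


(1) = (n + 4)/(n + 1)
(2) = (w + 7)/(w + 7*sqrt(2))
(3) = (d^2 - 12*d + 32)/(d - 7)
(4) = (b + 6)/(b + 6*I)
(5) = (l - 5*q)/(l + 1)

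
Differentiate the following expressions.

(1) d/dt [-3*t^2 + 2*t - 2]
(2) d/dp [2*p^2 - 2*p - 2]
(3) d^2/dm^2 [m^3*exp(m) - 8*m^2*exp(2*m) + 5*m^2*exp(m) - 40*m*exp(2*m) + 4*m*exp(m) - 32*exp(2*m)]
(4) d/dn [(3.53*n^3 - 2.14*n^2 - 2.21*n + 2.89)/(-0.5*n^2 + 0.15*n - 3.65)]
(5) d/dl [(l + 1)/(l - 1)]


(1) = 2 - 6*t
(2) = 4*p - 2
(3) = (m^3 - 32*m^2*exp(m) + 11*m^2 - 224*m*exp(m) + 30*m - 304*exp(m) + 18)*exp(m)
(4) = (-1.765*n^4 + 1.059*n^3 - 40.0795*n^2 + 18.512*n + 7.633)/(0.25*n^4 - 0.15*n^3 + 3.6725*n^2 - 1.095*n + 13.3225)
(5) = -2/(l - 1)^2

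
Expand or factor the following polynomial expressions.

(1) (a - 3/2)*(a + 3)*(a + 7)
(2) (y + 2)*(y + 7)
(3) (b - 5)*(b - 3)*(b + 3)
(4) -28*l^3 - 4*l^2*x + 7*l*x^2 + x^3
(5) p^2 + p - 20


(1) = a^3 + 17*a^2/2 + 6*a - 63/2
(2) = y^2 + 9*y + 14
(3) = b^3 - 5*b^2 - 9*b + 45
(4) = (-2*l + x)*(2*l + x)*(7*l + x)
(5) = (p - 4)*(p + 5)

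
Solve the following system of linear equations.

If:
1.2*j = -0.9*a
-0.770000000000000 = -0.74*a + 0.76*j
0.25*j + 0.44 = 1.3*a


Then:
No Solution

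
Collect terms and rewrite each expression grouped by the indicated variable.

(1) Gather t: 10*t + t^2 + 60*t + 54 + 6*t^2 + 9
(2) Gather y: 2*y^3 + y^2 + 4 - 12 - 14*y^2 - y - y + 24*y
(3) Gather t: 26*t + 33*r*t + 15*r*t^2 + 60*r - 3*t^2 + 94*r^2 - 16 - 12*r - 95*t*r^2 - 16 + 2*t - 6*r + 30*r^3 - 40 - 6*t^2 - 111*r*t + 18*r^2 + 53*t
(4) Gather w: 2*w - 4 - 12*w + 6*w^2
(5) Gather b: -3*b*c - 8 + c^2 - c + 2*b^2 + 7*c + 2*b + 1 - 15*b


(1) = 7*t^2 + 70*t + 63
(2) = 2*y^3 - 13*y^2 + 22*y - 8
(3) = 30*r^3 + 112*r^2 + 42*r + t^2*(15*r - 9) + t*(-95*r^2 - 78*r + 81) - 72
(4) = 6*w^2 - 10*w - 4
(5) = 2*b^2 + b*(-3*c - 13) + c^2 + 6*c - 7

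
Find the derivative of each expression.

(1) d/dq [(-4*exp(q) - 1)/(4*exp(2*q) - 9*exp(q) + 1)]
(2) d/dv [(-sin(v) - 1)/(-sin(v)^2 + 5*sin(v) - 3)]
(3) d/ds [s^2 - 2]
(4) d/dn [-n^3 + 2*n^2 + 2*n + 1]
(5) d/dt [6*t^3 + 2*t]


(1) = (16*exp(2*q) + 8*exp(q) - 13)*exp(q)/(16*exp(4*q) - 72*exp(3*q) + 89*exp(2*q) - 18*exp(q) + 1)
(2) = (-sin(v)^2 - 2*sin(v) + 8)*cos(v)/(sin(v)^2 - 5*sin(v) + 3)^2
(3) = 2*s
(4) = -3*n^2 + 4*n + 2
(5) = 18*t^2 + 2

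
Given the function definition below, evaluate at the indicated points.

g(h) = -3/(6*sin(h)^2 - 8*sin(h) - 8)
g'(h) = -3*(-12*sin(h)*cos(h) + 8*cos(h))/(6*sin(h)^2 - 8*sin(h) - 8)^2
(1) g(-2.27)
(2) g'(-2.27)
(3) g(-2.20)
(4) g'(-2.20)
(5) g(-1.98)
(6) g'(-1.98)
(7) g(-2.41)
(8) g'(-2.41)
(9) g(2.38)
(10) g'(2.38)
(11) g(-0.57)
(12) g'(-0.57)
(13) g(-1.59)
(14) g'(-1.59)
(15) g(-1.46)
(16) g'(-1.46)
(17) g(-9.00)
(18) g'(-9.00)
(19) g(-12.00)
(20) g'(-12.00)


(1) = -1.83
(2) = 12.37
(3) = -1.26
(4) = 5.47
(5) = -0.68
(6) = 1.18
(7) = -134.93
(8) = 72323.66
(9) = 0.28
(10) = -0.01
(11) = 1.55
(12) = -9.76
(13) = -0.50
(14) = 0.03
(15) = -0.51
(16) = -0.19
(17) = 0.81
(18) = 2.61
(19) = 0.28
(20) = -0.04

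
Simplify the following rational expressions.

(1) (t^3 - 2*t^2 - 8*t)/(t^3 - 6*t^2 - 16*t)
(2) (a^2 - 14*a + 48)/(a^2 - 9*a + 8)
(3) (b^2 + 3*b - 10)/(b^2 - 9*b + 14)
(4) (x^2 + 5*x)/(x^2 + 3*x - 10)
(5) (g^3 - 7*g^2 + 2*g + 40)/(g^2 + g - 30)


(1) = (t - 4)/(t - 8)
(2) = (a - 6)/(a - 1)
(3) = (b + 5)/(b - 7)
(4) = x/(x - 2)
(5) = (g^2 - 2*g - 8)/(g + 6)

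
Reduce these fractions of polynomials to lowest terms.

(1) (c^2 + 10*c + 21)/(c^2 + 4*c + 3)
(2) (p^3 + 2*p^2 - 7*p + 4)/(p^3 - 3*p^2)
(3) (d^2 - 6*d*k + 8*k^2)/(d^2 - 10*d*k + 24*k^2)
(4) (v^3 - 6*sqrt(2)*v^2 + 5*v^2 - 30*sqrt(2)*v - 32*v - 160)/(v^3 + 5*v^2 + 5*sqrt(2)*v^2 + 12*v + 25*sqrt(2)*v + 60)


(1) = (c + 7)/(c + 1)
(2) = (p^3 + 2*p^2 - 7*p + 4)/(p^3 - 3*p^2)
(3) = (d - 2*k)/(d - 6*k)
(4) = (v - 8*sqrt(2))/(v + 3*sqrt(2))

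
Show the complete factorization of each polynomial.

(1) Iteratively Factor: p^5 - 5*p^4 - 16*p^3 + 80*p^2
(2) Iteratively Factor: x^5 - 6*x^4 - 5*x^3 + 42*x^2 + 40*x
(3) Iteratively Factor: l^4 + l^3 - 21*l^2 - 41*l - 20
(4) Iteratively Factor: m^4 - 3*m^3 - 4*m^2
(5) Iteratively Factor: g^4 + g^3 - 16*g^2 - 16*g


(1) = (p)*(p^4 - 5*p^3 - 16*p^2 + 80*p) = p*(p - 5)*(p^3 - 16*p) = p*(p - 5)*(p + 4)*(p^2 - 4*p) = p*(p - 5)*(p - 4)*(p + 4)*(p)
(2) = (x)*(x^4 - 6*x^3 - 5*x^2 + 42*x + 40) = x*(x + 1)*(x^3 - 7*x^2 + 2*x + 40) = x*(x - 4)*(x + 1)*(x^2 - 3*x - 10) = x*(x - 5)*(x - 4)*(x + 1)*(x + 2)
(3) = (l + 1)*(l^3 - 21*l - 20) = (l + 1)^2*(l^2 - l - 20) = (l - 5)*(l + 1)^2*(l + 4)
(4) = (m)*(m^3 - 3*m^2 - 4*m) = m*(m - 4)*(m^2 + m) = m^2*(m - 4)*(m + 1)
(5) = (g + 1)*(g^3 - 16*g) = (g + 1)*(g + 4)*(g^2 - 4*g) = g*(g + 1)*(g + 4)*(g - 4)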